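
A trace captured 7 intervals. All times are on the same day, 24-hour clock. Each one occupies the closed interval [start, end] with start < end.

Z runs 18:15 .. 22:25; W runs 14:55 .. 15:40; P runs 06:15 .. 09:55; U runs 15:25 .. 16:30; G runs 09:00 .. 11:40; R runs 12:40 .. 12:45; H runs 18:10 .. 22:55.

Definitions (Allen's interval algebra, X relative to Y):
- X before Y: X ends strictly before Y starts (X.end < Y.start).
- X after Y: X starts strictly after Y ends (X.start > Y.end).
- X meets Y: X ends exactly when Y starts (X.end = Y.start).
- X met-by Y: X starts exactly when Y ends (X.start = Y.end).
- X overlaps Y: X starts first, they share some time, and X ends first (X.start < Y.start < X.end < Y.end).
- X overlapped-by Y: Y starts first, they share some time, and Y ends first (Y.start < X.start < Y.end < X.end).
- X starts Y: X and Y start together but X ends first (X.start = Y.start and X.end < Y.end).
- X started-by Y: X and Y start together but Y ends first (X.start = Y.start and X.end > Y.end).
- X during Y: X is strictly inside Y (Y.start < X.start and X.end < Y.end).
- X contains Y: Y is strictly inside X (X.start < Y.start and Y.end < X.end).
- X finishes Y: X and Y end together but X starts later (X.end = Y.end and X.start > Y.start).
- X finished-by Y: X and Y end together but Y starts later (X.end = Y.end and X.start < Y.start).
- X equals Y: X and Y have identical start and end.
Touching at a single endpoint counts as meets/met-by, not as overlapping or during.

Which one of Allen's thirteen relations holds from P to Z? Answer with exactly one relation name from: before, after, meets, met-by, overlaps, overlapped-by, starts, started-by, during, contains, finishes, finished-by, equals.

before

P = [06:15, 09:55]; Z = [18:15, 22:25].
Compare endpoints: P.start < Z.start, P.start < Z.end, P.end < Z.start, P.end < Z.end.
That pattern is 'before'.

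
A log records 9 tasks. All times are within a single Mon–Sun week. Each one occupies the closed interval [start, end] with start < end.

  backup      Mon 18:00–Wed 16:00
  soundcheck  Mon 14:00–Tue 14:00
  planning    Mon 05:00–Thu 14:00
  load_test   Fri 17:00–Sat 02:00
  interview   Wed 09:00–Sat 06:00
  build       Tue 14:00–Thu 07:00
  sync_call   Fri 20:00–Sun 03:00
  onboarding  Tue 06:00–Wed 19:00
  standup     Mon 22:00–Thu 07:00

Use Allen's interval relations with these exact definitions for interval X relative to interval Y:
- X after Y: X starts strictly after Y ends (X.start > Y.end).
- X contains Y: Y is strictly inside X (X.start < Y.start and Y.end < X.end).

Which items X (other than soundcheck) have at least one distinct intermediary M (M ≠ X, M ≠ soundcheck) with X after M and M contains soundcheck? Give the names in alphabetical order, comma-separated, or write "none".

load_test, sync_call

Target soundcheck = [Mon 14:00, Tue 14:00].
Intermediaries M with M contains soundcheck: planning.
Via planning — items with X after planning: load_test, sync_call.
Union: load_test, sync_call.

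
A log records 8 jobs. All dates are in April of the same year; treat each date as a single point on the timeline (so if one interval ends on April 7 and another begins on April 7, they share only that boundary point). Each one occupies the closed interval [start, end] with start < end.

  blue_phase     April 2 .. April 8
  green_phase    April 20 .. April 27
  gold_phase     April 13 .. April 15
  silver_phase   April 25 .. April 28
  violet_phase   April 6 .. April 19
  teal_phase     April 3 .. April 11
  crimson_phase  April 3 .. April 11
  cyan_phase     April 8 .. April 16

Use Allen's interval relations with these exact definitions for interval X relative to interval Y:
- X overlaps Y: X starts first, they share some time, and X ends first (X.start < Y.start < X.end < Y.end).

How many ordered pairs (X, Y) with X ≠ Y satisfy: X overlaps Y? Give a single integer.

8

Checking all 56 ordered pairs for relation 'overlaps'; matching pairs in alphabetical order:
(blue_phase, crimson_phase): blue_phase overlaps crimson_phase ✓
(blue_phase, teal_phase): blue_phase overlaps teal_phase ✓
(blue_phase, violet_phase): blue_phase overlaps violet_phase ✓
(crimson_phase, cyan_phase): crimson_phase overlaps cyan_phase ✓
(crimson_phase, violet_phase): crimson_phase overlaps violet_phase ✓
(green_phase, silver_phase): green_phase overlaps silver_phase ✓
(teal_phase, cyan_phase): teal_phase overlaps cyan_phase ✓
(teal_phase, violet_phase): teal_phase overlaps violet_phase ✓
Count: 8.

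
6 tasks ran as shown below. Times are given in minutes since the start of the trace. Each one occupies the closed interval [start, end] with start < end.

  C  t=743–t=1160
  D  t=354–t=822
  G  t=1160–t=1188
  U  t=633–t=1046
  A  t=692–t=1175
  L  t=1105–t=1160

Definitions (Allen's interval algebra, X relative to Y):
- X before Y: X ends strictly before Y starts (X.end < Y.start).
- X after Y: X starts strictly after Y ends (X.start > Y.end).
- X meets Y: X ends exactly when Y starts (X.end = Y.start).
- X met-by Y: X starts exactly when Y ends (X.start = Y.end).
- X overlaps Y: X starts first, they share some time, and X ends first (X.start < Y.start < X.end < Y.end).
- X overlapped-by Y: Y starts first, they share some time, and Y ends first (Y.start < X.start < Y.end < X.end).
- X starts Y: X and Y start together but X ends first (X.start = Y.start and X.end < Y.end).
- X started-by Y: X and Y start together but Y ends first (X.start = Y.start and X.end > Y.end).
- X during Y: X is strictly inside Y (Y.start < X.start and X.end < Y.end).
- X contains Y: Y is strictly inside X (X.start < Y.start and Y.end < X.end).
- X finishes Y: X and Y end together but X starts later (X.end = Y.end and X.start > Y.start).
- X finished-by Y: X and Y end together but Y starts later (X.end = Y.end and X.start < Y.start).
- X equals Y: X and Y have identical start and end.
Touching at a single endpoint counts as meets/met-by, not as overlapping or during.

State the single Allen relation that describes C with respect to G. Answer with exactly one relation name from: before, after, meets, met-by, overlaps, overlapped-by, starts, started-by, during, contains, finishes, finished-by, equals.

meets

C = [t=743, t=1160]; G = [t=1160, t=1188].
Compare endpoints: C.start < G.start, C.start < G.end, C.end = G.start, C.end < G.end.
That pattern is 'meets'.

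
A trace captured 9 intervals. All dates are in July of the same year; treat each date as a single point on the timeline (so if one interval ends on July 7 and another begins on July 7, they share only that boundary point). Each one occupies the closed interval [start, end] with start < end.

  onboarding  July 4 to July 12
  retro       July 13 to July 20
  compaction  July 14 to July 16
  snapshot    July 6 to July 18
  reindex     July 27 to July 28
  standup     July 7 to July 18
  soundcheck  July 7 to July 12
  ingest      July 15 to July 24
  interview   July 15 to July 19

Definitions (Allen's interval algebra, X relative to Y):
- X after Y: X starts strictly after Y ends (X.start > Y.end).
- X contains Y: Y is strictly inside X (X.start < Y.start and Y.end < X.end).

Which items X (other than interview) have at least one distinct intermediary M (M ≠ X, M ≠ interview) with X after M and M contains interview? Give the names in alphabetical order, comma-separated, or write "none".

Target interview = [July 15, July 19].
Intermediaries M with M contains interview: retro.
Via retro — items with X after retro: reindex.
Union: reindex.

reindex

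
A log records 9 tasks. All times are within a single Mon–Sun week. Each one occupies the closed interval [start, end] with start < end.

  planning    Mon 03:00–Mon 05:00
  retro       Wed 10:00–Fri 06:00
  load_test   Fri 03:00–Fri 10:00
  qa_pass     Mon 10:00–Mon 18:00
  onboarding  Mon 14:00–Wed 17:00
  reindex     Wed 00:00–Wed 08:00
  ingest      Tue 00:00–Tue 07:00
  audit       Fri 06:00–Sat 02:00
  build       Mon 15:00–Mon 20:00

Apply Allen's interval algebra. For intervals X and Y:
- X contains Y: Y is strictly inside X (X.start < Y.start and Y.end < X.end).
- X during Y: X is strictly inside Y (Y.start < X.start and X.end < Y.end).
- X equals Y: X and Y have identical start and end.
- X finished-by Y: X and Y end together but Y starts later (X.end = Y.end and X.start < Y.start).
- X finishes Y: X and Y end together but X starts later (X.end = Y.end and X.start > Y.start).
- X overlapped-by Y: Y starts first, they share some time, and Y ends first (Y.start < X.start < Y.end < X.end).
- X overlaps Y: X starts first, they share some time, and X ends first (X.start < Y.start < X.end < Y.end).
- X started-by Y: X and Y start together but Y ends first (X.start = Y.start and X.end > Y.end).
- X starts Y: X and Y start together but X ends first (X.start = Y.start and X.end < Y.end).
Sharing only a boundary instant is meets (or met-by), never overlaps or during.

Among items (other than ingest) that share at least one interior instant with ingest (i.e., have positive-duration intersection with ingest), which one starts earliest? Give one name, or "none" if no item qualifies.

onboarding

Target ingest = [Tue 00:00, Tue 07:00].
audit [Fri 06:00, Sat 02:00] → after → excluded.
build [Mon 15:00, Mon 20:00] → before → excluded.
load_test [Fri 03:00, Fri 10:00] → after → excluded.
onboarding [Mon 14:00, Wed 17:00] → contains → candidate.
planning [Mon 03:00, Mon 05:00] → before → excluded.
qa_pass [Mon 10:00, Mon 18:00] → before → excluded.
reindex [Wed 00:00, Wed 08:00] → after → excluded.
retro [Wed 10:00, Fri 06:00] → after → excluded.
Among candidates, earliest start is Mon 14:00 → onboarding.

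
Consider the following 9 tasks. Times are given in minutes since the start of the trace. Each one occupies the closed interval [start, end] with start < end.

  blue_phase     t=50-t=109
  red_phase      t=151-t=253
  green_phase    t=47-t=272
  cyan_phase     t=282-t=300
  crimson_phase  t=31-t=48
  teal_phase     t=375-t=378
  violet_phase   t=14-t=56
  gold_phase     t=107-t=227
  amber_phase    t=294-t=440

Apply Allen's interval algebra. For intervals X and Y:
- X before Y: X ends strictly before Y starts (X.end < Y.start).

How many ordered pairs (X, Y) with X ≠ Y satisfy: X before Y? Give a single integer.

25

Checking all 72 ordered pairs for relation 'before'; matching pairs in alphabetical order:
(blue_phase, amber_phase): blue_phase before amber_phase ✓
(blue_phase, cyan_phase): blue_phase before cyan_phase ✓
(blue_phase, red_phase): blue_phase before red_phase ✓
(blue_phase, teal_phase): blue_phase before teal_phase ✓
(crimson_phase, amber_phase): crimson_phase before amber_phase ✓
(crimson_phase, blue_phase): crimson_phase before blue_phase ✓
(crimson_phase, cyan_phase): crimson_phase before cyan_phase ✓
(crimson_phase, gold_phase): crimson_phase before gold_phase ✓
(crimson_phase, red_phase): crimson_phase before red_phase ✓
(crimson_phase, teal_phase): crimson_phase before teal_phase ✓
(cyan_phase, teal_phase): cyan_phase before teal_phase ✓
(gold_phase, amber_phase): gold_phase before amber_phase ✓
(gold_phase, cyan_phase): gold_phase before cyan_phase ✓
(gold_phase, teal_phase): gold_phase before teal_phase ✓
(green_phase, amber_phase): green_phase before amber_phase ✓
(green_phase, cyan_phase): green_phase before cyan_phase ✓
(green_phase, teal_phase): green_phase before teal_phase ✓
(red_phase, amber_phase): red_phase before amber_phase ✓
(red_phase, cyan_phase): red_phase before cyan_phase ✓
(red_phase, teal_phase): red_phase before teal_phase ✓
(violet_phase, amber_phase): violet_phase before amber_phase ✓
(violet_phase, cyan_phase): violet_phase before cyan_phase ✓
(violet_phase, gold_phase): violet_phase before gold_phase ✓
(violet_phase, red_phase): violet_phase before red_phase ✓
... plus 1 further pairs not listed.
Count: 25.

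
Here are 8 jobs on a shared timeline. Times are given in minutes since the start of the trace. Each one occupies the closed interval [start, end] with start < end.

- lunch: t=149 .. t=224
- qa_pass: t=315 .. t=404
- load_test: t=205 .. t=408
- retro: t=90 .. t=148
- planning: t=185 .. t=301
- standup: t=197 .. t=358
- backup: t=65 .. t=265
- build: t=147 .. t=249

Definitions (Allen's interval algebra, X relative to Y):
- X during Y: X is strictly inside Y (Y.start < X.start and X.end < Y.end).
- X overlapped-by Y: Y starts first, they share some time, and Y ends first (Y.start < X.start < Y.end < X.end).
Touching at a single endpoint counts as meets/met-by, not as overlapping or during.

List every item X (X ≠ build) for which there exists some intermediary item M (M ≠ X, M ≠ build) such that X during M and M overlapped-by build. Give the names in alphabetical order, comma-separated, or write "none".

qa_pass

Target build = [t=147, t=249].
Intermediaries M with M overlapped-by build: load_test, planning, standup.
Via load_test — items with X during load_test: qa_pass.
Via planning — items with X during planning: none.
Via standup — items with X during standup: none.
Union: qa_pass.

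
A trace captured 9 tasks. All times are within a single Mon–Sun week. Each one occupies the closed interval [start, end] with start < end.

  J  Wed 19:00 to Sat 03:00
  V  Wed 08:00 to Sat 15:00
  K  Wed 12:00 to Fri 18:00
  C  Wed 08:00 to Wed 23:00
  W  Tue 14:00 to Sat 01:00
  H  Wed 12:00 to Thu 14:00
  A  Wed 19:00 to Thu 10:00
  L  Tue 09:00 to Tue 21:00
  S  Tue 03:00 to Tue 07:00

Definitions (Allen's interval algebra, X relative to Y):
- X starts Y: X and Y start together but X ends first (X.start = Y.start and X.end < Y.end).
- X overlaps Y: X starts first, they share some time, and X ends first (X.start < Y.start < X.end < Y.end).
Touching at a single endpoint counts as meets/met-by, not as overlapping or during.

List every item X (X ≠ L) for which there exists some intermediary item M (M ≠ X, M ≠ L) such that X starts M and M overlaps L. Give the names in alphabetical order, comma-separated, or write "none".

Target L = [Tue 09:00, Tue 21:00].
Intermediaries M with M overlaps L: none.
Union: none.

none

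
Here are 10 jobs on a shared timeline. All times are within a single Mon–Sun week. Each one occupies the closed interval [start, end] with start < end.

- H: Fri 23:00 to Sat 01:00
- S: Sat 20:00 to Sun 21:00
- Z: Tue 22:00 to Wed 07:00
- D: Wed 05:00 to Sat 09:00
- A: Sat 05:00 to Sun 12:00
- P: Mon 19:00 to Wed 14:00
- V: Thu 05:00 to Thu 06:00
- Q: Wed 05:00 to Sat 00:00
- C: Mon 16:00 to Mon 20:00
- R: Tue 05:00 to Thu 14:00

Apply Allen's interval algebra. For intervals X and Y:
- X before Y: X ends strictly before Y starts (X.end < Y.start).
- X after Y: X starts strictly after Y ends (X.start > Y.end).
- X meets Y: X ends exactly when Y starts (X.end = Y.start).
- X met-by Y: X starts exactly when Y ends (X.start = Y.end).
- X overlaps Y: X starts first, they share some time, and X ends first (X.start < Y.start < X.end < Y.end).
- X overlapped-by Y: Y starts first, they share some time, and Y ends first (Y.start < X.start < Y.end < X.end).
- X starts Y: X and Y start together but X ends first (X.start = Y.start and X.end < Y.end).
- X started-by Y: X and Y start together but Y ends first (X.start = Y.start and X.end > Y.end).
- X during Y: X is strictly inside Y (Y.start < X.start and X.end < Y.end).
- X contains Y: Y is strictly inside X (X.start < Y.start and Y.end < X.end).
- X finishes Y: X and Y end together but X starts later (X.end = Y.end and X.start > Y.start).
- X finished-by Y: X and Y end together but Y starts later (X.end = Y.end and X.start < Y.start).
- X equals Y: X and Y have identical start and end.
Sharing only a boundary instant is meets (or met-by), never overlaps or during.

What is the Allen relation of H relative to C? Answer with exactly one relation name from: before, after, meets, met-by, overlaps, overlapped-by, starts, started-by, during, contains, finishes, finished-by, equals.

after

H = [Fri 23:00, Sat 01:00]; C = [Mon 16:00, Mon 20:00].
Compare endpoints: H.start > C.start, H.start > C.end, H.end > C.start, H.end > C.end.
That pattern is 'after'.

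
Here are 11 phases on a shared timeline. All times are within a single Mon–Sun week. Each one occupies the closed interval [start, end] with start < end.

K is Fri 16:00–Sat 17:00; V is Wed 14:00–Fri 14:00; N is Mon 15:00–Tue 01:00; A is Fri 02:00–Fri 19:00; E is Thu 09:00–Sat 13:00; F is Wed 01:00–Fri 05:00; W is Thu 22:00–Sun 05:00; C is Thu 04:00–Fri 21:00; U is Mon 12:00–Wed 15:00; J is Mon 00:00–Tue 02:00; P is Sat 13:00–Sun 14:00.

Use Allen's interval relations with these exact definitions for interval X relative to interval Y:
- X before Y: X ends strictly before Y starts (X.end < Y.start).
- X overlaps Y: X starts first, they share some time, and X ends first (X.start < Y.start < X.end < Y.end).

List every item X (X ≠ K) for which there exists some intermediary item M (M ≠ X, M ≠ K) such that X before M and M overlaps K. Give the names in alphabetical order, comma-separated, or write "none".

Target K = [Fri 16:00, Sat 17:00].
Intermediaries M with M overlaps K: A, C, E.
Via A — items with X before A: J, N, U.
Via C — items with X before C: J, N, U.
Via E — items with X before E: J, N, U.
Union: J, N, U.

J, N, U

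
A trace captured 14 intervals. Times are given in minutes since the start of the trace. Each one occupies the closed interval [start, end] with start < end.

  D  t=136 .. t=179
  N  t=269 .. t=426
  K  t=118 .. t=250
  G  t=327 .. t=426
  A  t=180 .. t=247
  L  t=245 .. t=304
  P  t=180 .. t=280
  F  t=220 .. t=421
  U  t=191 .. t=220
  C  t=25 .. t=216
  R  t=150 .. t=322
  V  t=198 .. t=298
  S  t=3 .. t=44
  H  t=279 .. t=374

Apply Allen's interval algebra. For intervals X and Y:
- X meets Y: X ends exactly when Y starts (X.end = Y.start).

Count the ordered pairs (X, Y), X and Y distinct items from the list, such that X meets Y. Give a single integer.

1

Checking all 182 ordered pairs for relation 'meets'; matching pairs in alphabetical order:
(U, F): U meets F ✓
Count: 1.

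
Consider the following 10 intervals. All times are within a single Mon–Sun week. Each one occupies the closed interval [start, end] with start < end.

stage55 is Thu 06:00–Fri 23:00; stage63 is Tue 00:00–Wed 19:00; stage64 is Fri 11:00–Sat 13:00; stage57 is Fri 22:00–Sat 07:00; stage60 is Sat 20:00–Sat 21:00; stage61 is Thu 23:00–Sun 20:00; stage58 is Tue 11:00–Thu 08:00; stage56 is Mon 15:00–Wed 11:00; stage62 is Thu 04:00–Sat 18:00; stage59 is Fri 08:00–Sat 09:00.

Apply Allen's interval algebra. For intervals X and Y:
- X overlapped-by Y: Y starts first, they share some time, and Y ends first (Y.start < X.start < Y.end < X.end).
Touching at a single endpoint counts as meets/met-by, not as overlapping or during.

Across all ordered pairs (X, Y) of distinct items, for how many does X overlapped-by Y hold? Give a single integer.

11

Checking all 90 ordered pairs for relation 'overlapped-by'; matching pairs in alphabetical order:
(stage55, stage58): stage55 overlapped-by stage58 ✓
(stage57, stage55): stage57 overlapped-by stage55 ✓
(stage58, stage56): stage58 overlapped-by stage56 ✓
(stage58, stage63): stage58 overlapped-by stage63 ✓
(stage59, stage55): stage59 overlapped-by stage55 ✓
(stage61, stage55): stage61 overlapped-by stage55 ✓
(stage61, stage62): stage61 overlapped-by stage62 ✓
(stage62, stage58): stage62 overlapped-by stage58 ✓
(stage63, stage56): stage63 overlapped-by stage56 ✓
(stage64, stage55): stage64 overlapped-by stage55 ✓
(stage64, stage59): stage64 overlapped-by stage59 ✓
Count: 11.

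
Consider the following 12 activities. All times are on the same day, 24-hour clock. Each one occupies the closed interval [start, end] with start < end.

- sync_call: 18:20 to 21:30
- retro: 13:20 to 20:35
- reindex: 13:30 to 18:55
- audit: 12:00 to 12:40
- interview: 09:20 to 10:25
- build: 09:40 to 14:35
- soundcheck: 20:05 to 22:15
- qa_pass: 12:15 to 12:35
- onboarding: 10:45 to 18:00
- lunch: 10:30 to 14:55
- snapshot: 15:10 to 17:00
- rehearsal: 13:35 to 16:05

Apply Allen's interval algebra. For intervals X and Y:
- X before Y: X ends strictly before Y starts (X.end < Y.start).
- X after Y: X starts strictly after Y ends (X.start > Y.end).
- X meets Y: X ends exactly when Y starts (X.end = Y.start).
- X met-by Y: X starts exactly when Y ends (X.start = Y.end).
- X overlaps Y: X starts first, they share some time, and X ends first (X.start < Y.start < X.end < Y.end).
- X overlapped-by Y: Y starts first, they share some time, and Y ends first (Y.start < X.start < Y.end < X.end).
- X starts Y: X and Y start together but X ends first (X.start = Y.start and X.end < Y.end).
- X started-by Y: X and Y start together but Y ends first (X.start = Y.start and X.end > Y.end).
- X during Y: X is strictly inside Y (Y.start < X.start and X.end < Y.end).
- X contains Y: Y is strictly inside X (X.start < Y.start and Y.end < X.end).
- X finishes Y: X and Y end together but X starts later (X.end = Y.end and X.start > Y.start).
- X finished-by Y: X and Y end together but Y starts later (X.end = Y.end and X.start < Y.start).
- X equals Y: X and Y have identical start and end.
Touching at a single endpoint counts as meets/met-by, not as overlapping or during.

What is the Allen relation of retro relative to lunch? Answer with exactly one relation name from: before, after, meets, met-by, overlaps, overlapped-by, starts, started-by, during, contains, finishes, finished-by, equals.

overlapped-by

retro = [13:20, 20:35]; lunch = [10:30, 14:55].
Compare endpoints: retro.start > lunch.start, retro.start < lunch.end, retro.end > lunch.start, retro.end > lunch.end.
That pattern is 'overlapped-by'.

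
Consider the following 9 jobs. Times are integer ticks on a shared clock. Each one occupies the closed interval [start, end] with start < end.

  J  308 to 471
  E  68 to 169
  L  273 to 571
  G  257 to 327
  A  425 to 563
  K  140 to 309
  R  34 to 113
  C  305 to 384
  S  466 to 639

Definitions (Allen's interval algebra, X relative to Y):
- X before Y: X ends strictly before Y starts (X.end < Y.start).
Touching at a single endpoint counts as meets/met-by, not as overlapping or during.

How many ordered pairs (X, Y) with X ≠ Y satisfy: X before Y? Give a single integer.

Checking all 72 ordered pairs for relation 'before'; matching pairs in alphabetical order:
(C, A): C before A ✓
(C, S): C before S ✓
(E, A): E before A ✓
(E, C): E before C ✓
(E, G): E before G ✓
(E, J): E before J ✓
(E, L): E before L ✓
(E, S): E before S ✓
(G, A): G before A ✓
(G, S): G before S ✓
(K, A): K before A ✓
(K, S): K before S ✓
(R, A): R before A ✓
(R, C): R before C ✓
(R, G): R before G ✓
(R, J): R before J ✓
(R, K): R before K ✓
(R, L): R before L ✓
(R, S): R before S ✓
Count: 19.

19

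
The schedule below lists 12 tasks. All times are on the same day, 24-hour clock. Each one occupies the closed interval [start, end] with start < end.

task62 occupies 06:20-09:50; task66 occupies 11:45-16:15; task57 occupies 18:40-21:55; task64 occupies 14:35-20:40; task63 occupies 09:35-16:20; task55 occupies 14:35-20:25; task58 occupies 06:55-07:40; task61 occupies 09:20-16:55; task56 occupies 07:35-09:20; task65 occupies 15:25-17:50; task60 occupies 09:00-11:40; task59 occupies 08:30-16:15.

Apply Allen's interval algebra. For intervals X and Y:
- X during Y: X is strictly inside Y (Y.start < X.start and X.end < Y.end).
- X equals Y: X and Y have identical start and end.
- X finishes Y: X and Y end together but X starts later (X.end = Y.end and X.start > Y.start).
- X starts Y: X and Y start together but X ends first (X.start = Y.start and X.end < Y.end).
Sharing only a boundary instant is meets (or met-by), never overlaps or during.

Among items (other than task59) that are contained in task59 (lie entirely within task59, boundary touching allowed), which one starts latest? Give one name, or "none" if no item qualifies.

Target task59 = [08:30, 16:15].
task55 [14:35, 20:25] → overlapped-by → excluded.
task56 [07:35, 09:20] → overlaps → excluded.
task57 [18:40, 21:55] → after → excluded.
task58 [06:55, 07:40] → before → excluded.
task60 [09:00, 11:40] → during → candidate.
task61 [09:20, 16:55] → overlapped-by → excluded.
task62 [06:20, 09:50] → overlaps → excluded.
task63 [09:35, 16:20] → overlapped-by → excluded.
task64 [14:35, 20:40] → overlapped-by → excluded.
task65 [15:25, 17:50] → overlapped-by → excluded.
task66 [11:45, 16:15] → finishes → candidate.
Among candidates, latest start is 11:45 → task66.

task66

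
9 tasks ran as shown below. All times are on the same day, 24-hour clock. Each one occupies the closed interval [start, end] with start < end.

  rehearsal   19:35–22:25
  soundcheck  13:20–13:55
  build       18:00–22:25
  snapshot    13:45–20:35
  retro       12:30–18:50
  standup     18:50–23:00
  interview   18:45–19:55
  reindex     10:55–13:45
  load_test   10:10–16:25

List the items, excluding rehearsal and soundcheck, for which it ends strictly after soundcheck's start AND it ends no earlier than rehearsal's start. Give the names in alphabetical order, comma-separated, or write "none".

Conditions: its end is strictly after soundcheck's start (X.end > 13:20) AND its end is no earlier than rehearsal's start (X.end >= 19:35).
build: end 22:25 > 13:20? ✓; end 22:25 >= 19:35? ✓ → yes.
interview: end 19:55 > 13:20? ✓; end 19:55 >= 19:35? ✓ → yes.
load_test: end 16:25 > 13:20? ✓; end 16:25 >= 19:35? ✗ → no.
reindex: end 13:45 > 13:20? ✓; end 13:45 >= 19:35? ✗ → no.
retro: end 18:50 > 13:20? ✓; end 18:50 >= 19:35? ✗ → no.
snapshot: end 20:35 > 13:20? ✓; end 20:35 >= 19:35? ✓ → yes.
standup: end 23:00 > 13:20? ✓; end 23:00 >= 19:35? ✓ → yes.
Result: build, interview, snapshot, standup.

build, interview, snapshot, standup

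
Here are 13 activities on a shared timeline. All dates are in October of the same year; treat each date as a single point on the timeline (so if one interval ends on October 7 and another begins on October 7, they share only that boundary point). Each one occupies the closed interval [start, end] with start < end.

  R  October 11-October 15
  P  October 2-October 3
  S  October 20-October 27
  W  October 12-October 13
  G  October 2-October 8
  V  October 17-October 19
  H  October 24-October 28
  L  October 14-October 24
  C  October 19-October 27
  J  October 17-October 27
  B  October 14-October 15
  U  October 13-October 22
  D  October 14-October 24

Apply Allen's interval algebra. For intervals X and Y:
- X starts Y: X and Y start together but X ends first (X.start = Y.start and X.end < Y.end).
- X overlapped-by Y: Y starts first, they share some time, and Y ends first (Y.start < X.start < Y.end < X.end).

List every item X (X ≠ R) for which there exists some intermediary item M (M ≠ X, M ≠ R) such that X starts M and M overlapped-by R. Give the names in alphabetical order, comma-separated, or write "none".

B

Target R = [October 11, October 15].
Intermediaries M with M overlapped-by R: D, L, U.
Via D — items with X starts D: B.
Via L — items with X starts L: B.
Via U — items with X starts U: none.
Union: B.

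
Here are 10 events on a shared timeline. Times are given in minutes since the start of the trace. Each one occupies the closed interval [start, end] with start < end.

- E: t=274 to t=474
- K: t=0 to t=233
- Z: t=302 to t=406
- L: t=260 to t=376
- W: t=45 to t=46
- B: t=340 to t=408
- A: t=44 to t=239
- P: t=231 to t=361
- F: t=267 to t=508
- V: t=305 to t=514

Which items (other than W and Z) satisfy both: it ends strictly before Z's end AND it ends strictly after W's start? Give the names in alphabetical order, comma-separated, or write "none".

Conditions: its end is strictly before Z's end (X.end < t=406) AND its end is strictly after W's start (X.end > t=45).
A: end t=239 < t=406? ✓; end t=239 > t=45? ✓ → yes.
B: end t=408 < t=406? ✗; end t=408 > t=45? ✓ → no.
E: end t=474 < t=406? ✗; end t=474 > t=45? ✓ → no.
F: end t=508 < t=406? ✗; end t=508 > t=45? ✓ → no.
K: end t=233 < t=406? ✓; end t=233 > t=45? ✓ → yes.
L: end t=376 < t=406? ✓; end t=376 > t=45? ✓ → yes.
P: end t=361 < t=406? ✓; end t=361 > t=45? ✓ → yes.
V: end t=514 < t=406? ✗; end t=514 > t=45? ✓ → no.
Result: A, K, L, P.

A, K, L, P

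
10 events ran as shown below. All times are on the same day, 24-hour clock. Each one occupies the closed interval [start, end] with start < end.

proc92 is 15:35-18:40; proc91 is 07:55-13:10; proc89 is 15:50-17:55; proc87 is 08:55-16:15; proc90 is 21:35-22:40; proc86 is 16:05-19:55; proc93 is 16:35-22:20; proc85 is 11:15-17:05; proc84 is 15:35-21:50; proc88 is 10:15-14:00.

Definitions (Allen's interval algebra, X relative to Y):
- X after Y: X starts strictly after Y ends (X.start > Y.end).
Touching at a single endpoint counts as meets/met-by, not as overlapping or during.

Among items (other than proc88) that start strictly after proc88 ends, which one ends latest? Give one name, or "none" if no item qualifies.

proc90

Target proc88 = [10:15, 14:00].
proc84 [15:35, 21:50] → after → candidate.
proc85 [11:15, 17:05] → overlapped-by → excluded.
proc86 [16:05, 19:55] → after → candidate.
proc87 [08:55, 16:15] → contains → excluded.
proc89 [15:50, 17:55] → after → candidate.
proc90 [21:35, 22:40] → after → candidate.
proc91 [07:55, 13:10] → overlaps → excluded.
proc92 [15:35, 18:40] → after → candidate.
proc93 [16:35, 22:20] → after → candidate.
Among candidates, latest end is 22:40 → proc90.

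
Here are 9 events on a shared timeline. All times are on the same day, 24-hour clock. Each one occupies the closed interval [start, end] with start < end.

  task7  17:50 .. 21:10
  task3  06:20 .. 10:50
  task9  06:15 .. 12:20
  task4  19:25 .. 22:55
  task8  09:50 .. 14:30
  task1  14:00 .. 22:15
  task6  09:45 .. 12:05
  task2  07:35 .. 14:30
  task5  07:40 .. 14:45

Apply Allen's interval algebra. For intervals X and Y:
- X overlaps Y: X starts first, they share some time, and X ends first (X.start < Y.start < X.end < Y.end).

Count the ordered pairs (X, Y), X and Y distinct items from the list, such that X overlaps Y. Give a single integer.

14

Checking all 72 ordered pairs for relation 'overlaps'; matching pairs in alphabetical order:
(task1, task4): task1 overlaps task4 ✓
(task2, task1): task2 overlaps task1 ✓
(task2, task5): task2 overlaps task5 ✓
(task3, task2): task3 overlaps task2 ✓
(task3, task5): task3 overlaps task5 ✓
(task3, task6): task3 overlaps task6 ✓
(task3, task8): task3 overlaps task8 ✓
(task5, task1): task5 overlaps task1 ✓
(task6, task8): task6 overlaps task8 ✓
(task7, task4): task7 overlaps task4 ✓
(task8, task1): task8 overlaps task1 ✓
(task9, task2): task9 overlaps task2 ✓
(task9, task5): task9 overlaps task5 ✓
(task9, task8): task9 overlaps task8 ✓
Count: 14.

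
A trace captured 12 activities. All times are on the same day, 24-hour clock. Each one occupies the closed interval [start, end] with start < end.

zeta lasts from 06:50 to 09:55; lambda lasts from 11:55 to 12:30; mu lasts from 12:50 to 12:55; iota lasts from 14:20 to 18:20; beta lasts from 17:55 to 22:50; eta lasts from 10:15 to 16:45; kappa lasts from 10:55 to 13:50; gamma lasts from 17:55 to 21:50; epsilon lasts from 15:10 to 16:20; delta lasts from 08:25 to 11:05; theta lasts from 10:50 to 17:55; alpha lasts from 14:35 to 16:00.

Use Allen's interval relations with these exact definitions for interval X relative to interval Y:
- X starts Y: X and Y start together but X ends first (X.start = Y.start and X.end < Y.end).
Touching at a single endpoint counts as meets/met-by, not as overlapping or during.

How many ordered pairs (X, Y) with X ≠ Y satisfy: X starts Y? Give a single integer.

1

Checking all 132 ordered pairs for relation 'starts'; matching pairs in alphabetical order:
(gamma, beta): gamma starts beta ✓
Count: 1.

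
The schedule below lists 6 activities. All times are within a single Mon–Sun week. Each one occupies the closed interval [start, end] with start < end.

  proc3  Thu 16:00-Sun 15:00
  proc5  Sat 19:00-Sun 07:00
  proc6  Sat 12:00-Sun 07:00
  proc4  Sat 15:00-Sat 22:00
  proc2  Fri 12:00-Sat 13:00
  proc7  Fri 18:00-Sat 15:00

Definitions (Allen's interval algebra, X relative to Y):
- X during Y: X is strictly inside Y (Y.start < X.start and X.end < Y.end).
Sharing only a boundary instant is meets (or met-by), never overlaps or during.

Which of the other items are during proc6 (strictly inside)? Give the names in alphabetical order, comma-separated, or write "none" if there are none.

proc4

Target proc6 = [Sat 12:00, Sun 07:00].
proc2 [Fri 12:00, Sat 13:00] → overlaps → no.
proc3 [Thu 16:00, Sun 15:00] → contains → no.
proc4 [Sat 15:00, Sat 22:00] → during → yes.
proc5 [Sat 19:00, Sun 07:00] → finishes → no.
proc7 [Fri 18:00, Sat 15:00] → overlaps → no.
Result: proc4.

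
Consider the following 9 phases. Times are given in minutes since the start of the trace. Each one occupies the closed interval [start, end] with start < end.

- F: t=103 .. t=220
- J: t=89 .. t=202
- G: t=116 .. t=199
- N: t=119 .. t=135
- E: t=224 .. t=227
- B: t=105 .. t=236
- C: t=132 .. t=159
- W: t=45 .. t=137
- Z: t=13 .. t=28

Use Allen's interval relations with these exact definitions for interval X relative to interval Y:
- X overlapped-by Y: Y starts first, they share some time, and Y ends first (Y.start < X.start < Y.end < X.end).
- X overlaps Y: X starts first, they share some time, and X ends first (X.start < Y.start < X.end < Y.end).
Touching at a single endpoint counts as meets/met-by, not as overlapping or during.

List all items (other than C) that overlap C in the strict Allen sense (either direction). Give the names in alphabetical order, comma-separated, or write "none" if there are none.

N, W

Target C = [t=132, t=159].
B [t=105, t=236] → contains → no.
E [t=224, t=227] → after → no.
F [t=103, t=220] → contains → no.
G [t=116, t=199] → contains → no.
J [t=89, t=202] → contains → no.
N [t=119, t=135] → overlaps → yes.
W [t=45, t=137] → overlaps → yes.
Z [t=13, t=28] → before → no.
Result: N, W.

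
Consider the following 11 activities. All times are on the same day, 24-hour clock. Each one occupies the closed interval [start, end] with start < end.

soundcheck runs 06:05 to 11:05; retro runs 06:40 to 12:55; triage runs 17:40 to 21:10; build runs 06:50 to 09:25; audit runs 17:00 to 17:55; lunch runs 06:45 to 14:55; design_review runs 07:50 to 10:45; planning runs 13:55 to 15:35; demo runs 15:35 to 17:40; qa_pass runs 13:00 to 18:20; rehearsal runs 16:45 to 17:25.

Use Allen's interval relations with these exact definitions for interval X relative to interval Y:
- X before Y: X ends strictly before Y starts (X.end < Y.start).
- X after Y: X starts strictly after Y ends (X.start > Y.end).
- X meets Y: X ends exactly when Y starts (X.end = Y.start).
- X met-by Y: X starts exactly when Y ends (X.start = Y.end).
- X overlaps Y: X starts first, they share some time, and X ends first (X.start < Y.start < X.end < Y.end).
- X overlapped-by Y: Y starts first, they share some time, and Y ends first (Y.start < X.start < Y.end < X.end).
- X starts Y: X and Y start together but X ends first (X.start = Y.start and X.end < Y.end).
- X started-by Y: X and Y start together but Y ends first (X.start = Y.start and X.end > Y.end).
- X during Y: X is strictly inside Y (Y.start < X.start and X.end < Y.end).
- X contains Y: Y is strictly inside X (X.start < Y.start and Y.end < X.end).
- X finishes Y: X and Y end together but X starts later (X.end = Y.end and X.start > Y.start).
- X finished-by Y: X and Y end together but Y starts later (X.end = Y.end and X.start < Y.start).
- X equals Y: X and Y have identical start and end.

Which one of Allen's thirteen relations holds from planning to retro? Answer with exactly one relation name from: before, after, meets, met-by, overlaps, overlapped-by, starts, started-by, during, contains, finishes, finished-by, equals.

planning = [13:55, 15:35]; retro = [06:40, 12:55].
Compare endpoints: planning.start > retro.start, planning.start > retro.end, planning.end > retro.start, planning.end > retro.end.
That pattern is 'after'.

after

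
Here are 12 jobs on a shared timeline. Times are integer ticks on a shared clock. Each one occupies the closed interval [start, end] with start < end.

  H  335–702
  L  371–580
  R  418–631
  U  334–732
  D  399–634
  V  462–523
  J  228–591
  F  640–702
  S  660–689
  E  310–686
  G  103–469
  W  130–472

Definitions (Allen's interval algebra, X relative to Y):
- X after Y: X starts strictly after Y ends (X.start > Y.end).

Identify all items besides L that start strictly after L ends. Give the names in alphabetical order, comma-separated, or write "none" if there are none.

F, S

Target L = [371, 580].
D [399, 634] → overlapped-by → no.
E [310, 686] → contains → no.
F [640, 702] → after → yes.
G [103, 469] → overlaps → no.
H [335, 702] → contains → no.
J [228, 591] → contains → no.
R [418, 631] → overlapped-by → no.
S [660, 689] → after → yes.
U [334, 732] → contains → no.
V [462, 523] → during → no.
W [130, 472] → overlaps → no.
Result: F, S.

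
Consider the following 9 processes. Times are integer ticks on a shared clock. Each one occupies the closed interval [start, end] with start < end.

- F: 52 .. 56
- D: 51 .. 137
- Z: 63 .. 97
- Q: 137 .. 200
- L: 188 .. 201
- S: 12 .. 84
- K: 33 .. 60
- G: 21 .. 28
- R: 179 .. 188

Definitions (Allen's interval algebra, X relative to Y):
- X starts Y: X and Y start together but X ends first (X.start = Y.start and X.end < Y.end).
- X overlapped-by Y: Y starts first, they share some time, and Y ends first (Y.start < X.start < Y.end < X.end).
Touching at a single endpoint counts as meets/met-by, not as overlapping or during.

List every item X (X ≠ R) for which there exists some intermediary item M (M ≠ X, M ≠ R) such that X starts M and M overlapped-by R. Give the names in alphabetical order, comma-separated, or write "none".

Target R = [179, 188].
Intermediaries M with M overlapped-by R: none.
Union: none.

none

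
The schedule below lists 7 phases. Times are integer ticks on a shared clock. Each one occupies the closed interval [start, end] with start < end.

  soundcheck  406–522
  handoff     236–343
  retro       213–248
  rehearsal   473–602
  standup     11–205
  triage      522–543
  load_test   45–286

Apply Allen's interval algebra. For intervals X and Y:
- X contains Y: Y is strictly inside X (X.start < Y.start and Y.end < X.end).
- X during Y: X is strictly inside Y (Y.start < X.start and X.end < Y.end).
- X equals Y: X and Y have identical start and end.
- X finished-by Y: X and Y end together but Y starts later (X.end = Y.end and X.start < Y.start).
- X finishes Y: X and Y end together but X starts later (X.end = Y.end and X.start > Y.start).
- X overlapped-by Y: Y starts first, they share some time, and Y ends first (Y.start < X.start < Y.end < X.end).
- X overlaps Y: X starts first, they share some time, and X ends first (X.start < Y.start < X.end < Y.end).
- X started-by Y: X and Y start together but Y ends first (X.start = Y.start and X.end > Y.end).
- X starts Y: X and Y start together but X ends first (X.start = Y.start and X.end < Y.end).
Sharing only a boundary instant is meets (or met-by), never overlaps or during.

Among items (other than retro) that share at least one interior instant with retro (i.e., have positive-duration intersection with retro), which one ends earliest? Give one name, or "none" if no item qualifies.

Target retro = [213, 248].
handoff [236, 343] → overlapped-by → candidate.
load_test [45, 286] → contains → candidate.
rehearsal [473, 602] → after → excluded.
soundcheck [406, 522] → after → excluded.
standup [11, 205] → before → excluded.
triage [522, 543] → after → excluded.
Among candidates, earliest end is 286 → load_test.

load_test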